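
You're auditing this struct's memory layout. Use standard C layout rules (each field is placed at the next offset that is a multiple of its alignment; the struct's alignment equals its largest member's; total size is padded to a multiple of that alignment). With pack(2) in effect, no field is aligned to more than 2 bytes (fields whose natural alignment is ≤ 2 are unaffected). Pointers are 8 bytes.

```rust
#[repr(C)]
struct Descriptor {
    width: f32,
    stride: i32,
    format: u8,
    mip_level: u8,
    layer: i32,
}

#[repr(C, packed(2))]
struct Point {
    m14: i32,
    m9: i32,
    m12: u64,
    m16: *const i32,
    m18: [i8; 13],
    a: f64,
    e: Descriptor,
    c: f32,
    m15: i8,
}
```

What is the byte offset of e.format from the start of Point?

54

Descriptor: @0: width [4B, align 4] → 4; @4: stride [4B, align 4] → 8; @8: format [1B, align 1] → 9; @9: mip_level [1B, align 1] → 10; +2 pad (align 4); @12: layer [4B, align 4] → 16; size 16, align 4
@0: m14 [4B, align 2] → 4
@4: m9 [4B, align 2] → 8
@8: m12 [8B, align 2] → 16
@16: m16 [8B, align 2] → 24
@24: m18 [13B, align 1] → 37
+1 pad (align 2)
@38: a [8B, align 2] → 46
@46: e [16B, align 2] → 62
within Descriptor: format at 8
46 + 8 = 54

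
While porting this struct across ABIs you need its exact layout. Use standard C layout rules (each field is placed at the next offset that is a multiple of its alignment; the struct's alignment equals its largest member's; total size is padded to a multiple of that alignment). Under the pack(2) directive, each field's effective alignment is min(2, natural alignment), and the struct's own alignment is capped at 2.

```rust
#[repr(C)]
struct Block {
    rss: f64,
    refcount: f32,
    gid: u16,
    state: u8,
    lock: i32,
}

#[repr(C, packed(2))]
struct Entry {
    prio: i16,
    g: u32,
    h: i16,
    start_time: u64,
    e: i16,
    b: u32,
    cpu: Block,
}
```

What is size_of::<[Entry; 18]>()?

828

Block: 0..8  rss  (8B, 8-aligned); 8..12  refcount  (4B, 4-aligned); 12..14  gid  (2B, 2-aligned); 14..15  state  (1B, 1-aligned); 15..16  -- padding (1B); 16..20  lock  (4B, 4-aligned); 20..24  -- tail padding (4B); sizeof = 24, alignof = 8
0..2  prio  (2B, 2-aligned)
2..6  g  (4B, 2-aligned)
6..8  h  (2B, 2-aligned)
8..16  start_time  (8B, 2-aligned)
16..18  e  (2B, 2-aligned)
18..22  b  (4B, 2-aligned)
22..46  cpu  (24B, 2-aligned)
sizeof = 46, alignof = 2
array of 18: 18 × 46 = 828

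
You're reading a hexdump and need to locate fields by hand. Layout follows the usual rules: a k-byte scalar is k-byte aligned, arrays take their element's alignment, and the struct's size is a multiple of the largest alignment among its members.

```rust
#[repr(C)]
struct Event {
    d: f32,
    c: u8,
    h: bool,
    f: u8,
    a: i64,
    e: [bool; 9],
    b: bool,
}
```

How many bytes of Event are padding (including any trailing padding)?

7

0..4  d  (4B, 4-aligned)
4..5  c  (1B, 1-aligned)
5..6  h  (1B, 1-aligned)
6..7  f  (1B, 1-aligned)
7..8  -- padding (1B)
8..16  a  (8B, 8-aligned)
16..25  e  (9B, 1-aligned)
25..26  b  (1B, 1-aligned)
26..32  -- tail padding (6B)
sizeof = 32, alignof = 8
data bytes 25, size 32 → padding 7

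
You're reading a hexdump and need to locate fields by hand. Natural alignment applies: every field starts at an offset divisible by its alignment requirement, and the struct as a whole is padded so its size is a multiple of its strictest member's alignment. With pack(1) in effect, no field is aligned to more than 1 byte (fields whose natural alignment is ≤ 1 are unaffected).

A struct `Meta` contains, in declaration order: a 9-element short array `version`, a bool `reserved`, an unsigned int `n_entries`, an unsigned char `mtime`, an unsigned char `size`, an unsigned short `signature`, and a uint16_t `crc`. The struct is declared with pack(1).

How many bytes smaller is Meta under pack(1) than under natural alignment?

natural layout:
  0..18  version  (18B, 2-aligned)
  18..19  reserved  (1B, 1-aligned)
  19..20  -- padding (1B)
  20..24  n_entries  (4B, 4-aligned)
  24..25  mtime  (1B, 1-aligned)
  25..26  size  (1B, 1-aligned)
  26..28  signature  (2B, 2-aligned)
  28..30  crc  (2B, 2-aligned)
  30..32  -- tail padding (2B)
  sizeof = 32, alignof = 4
packed(1) layout:
  0..18  version  (18B, 1-aligned)
  18..19  reserved  (1B, 1-aligned)
  19..23  n_entries  (4B, 1-aligned)
  23..24  mtime  (1B, 1-aligned)
  24..25  size  (1B, 1-aligned)
  25..27  signature  (2B, 1-aligned)
  27..29  crc  (2B, 1-aligned)
  sizeof = 29, alignof = 1
32 − 29 = 3

3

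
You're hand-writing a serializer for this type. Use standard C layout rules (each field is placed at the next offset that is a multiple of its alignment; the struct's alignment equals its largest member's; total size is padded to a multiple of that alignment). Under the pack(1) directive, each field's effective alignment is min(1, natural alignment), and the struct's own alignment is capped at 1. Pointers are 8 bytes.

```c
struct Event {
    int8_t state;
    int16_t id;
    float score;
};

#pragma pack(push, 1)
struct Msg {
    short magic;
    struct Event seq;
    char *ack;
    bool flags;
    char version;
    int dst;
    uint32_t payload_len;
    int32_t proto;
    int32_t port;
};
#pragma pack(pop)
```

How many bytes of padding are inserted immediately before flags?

Event: 0..1  state  (1B, 1-aligned); 1..2  -- padding (1B); 2..4  id  (2B, 2-aligned); 4..8  score  (4B, 4-aligned); sizeof = 8, alignof = 4
0..2  magic  (2B, 1-aligned)
2..10  seq  (8B, 1-aligned)
10..18  ack  (8B, 1-aligned)
18..19  flags  (1B, 1-aligned)

0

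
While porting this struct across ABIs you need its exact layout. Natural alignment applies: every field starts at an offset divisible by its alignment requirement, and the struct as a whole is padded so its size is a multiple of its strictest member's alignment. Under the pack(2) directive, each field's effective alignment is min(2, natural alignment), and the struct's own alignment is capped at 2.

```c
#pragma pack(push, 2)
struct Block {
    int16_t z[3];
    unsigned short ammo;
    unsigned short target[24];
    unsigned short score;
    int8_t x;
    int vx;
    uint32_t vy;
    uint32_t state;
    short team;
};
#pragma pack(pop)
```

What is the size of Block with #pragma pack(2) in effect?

0..6  z  (6B, 2-aligned)
6..8  ammo  (2B, 2-aligned)
8..56  target  (48B, 2-aligned)
56..58  score  (2B, 2-aligned)
58..59  x  (1B, 1-aligned)
59..60  -- padding (1B)
60..64  vx  (4B, 2-aligned)
64..68  vy  (4B, 2-aligned)
68..72  state  (4B, 2-aligned)
72..74  team  (2B, 2-aligned)
sizeof = 74, alignof = 2

74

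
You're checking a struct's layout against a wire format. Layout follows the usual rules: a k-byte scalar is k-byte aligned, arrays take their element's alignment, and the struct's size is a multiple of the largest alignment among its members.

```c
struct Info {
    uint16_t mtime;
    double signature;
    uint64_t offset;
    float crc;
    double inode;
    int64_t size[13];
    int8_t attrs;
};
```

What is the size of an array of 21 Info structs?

3192

0..2  mtime  (2B, 2-aligned)
2..8  -- padding (6B)
8..16  signature  (8B, 8-aligned)
16..24  offset  (8B, 8-aligned)
24..28  crc  (4B, 4-aligned)
28..32  -- padding (4B)
32..40  inode  (8B, 8-aligned)
40..144  size  (104B, 8-aligned)
144..145  attrs  (1B, 1-aligned)
145..152  -- tail padding (7B)
sizeof = 152, alignof = 8
array of 21: 21 × 152 = 3192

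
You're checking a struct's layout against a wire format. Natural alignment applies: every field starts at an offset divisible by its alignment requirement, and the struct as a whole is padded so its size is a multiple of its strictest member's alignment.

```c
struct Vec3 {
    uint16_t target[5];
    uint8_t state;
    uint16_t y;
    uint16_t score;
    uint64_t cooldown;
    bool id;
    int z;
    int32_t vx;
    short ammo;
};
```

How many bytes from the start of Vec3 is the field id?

0..10  target  (10B, 2-aligned)
10..11  state  (1B, 1-aligned)
11..12  -- padding (1B)
12..14  y  (2B, 2-aligned)
14..16  score  (2B, 2-aligned)
16..24  cooldown  (8B, 8-aligned)
24..25  id  (1B, 1-aligned)

24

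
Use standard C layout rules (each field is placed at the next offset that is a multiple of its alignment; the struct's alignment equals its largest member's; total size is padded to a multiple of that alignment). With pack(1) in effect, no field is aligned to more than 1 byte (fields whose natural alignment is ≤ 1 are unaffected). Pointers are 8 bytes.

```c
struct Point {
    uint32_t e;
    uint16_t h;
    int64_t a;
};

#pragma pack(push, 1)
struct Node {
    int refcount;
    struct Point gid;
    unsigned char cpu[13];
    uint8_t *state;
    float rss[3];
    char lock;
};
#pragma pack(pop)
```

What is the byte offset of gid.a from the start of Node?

12

Point: @0: e [4B, align 4] → 4; @4: h [2B, align 2] → 6; +2 pad (align 8); @8: a [8B, align 8] → 16; size 16, align 8
@0: refcount [4B, align 1] → 4
@4: gid [16B, align 1] → 20
within Point: a at 8
4 + 8 = 12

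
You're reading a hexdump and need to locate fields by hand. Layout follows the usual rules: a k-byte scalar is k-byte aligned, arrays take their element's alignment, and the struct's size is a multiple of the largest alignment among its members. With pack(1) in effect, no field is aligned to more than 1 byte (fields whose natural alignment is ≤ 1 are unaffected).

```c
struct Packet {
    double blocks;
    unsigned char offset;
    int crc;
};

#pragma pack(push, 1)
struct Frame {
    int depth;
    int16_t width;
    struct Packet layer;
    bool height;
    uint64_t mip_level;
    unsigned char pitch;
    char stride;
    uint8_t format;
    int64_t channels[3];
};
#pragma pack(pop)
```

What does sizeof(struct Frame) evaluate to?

Packet: 0..8  blocks  (8B, 8-aligned); 8..9  offset  (1B, 1-aligned); 9..12  -- padding (3B); 12..16  crc  (4B, 4-aligned); sizeof = 16, alignof = 8
0..4  depth  (4B, 1-aligned)
4..6  width  (2B, 1-aligned)
6..22  layer  (16B, 1-aligned)
22..23  height  (1B, 1-aligned)
23..31  mip_level  (8B, 1-aligned)
31..32  pitch  (1B, 1-aligned)
32..33  stride  (1B, 1-aligned)
33..34  format  (1B, 1-aligned)
34..58  channels  (24B, 1-aligned)
sizeof = 58, alignof = 1

58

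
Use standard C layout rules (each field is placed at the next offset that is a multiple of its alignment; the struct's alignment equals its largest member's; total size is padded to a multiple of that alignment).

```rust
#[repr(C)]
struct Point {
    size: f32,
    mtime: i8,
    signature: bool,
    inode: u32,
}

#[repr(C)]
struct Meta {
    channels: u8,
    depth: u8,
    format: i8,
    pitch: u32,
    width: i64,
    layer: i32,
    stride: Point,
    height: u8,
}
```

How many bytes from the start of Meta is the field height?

Point: @0: size [4B, align 4] → 4; @4: mtime [1B, align 1] → 5; @5: signature [1B, align 1] → 6; +2 pad (align 4); @8: inode [4B, align 4] → 12; size 12, align 4
@0: channels [1B, align 1] → 1
@1: depth [1B, align 1] → 2
@2: format [1B, align 1] → 3
+1 pad (align 4)
@4: pitch [4B, align 4] → 8
@8: width [8B, align 8] → 16
@16: layer [4B, align 4] → 20
@20: stride [12B, align 4] → 32
@32: height [1B, align 1] → 33

32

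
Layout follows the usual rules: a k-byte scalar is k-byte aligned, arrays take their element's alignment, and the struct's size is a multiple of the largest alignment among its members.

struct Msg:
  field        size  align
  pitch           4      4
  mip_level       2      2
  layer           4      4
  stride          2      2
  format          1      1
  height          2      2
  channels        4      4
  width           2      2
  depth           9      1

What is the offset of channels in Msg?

20

0..4  pitch  (4B, 4-aligned)
4..6  mip_level  (2B, 2-aligned)
6..8  -- padding (2B)
8..12  layer  (4B, 4-aligned)
12..14  stride  (2B, 2-aligned)
14..15  format  (1B, 1-aligned)
15..16  -- padding (1B)
16..18  height  (2B, 2-aligned)
18..20  -- padding (2B)
20..24  channels  (4B, 4-aligned)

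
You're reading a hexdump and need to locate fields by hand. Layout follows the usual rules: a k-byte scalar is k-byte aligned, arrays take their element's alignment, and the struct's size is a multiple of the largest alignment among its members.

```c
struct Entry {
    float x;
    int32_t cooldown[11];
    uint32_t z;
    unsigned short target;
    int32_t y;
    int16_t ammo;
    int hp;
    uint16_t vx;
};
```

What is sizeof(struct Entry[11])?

792

0..4  x  (4B, 4-aligned)
4..48  cooldown  (44B, 4-aligned)
48..52  z  (4B, 4-aligned)
52..54  target  (2B, 2-aligned)
54..56  -- padding (2B)
56..60  y  (4B, 4-aligned)
60..62  ammo  (2B, 2-aligned)
62..64  -- padding (2B)
64..68  hp  (4B, 4-aligned)
68..70  vx  (2B, 2-aligned)
70..72  -- tail padding (2B)
sizeof = 72, alignof = 4
array of 11: 11 × 72 = 792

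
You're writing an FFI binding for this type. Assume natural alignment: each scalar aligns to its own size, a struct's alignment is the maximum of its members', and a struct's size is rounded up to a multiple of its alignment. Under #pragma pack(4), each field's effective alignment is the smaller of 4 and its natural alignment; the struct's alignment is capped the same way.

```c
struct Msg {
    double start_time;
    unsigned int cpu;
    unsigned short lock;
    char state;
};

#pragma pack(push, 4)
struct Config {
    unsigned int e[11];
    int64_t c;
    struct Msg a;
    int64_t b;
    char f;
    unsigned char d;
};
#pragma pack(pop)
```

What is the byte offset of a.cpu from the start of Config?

Msg: @0: start_time [8B, align 8] → 8; @8: cpu [4B, align 4] → 12; @12: lock [2B, align 2] → 14; @14: state [1B, align 1] → 15; +1 tail pad (align 8); size 16, align 8
@0: e [44B, align 4] → 44
@44: c [8B, align 4] → 52
@52: a [16B, align 4] → 68
within Msg: cpu at 8
52 + 8 = 60

60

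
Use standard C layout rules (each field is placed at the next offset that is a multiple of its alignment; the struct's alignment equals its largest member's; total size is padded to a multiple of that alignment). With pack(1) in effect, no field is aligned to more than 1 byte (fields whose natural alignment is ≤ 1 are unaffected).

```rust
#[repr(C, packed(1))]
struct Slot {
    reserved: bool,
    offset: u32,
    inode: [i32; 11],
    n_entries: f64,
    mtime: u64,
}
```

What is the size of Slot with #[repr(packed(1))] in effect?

reserved at 0 (size 1, align 1) → ends 1
offset at 1 (size 4, align 1) → ends 5
inode at 5 (size 44, align 1) → ends 49
n_entries at 49 (size 8, align 1) → ends 57
mtime at 57 (size 8, align 1) → ends 65
total 65 bytes, alignment 1

65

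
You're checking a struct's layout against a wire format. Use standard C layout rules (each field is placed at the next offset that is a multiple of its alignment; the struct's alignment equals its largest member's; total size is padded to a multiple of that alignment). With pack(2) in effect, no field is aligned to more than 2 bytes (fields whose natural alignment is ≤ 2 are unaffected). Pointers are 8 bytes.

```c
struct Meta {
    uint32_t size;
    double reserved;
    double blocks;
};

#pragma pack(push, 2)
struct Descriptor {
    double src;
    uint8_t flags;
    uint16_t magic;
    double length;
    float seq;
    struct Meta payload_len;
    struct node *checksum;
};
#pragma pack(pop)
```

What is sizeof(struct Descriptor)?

56

Meta: 0..4  size  (4B, 4-aligned); 4..8  -- padding (4B); 8..16  reserved  (8B, 8-aligned); 16..24  blocks  (8B, 8-aligned); sizeof = 24, alignof = 8
0..8  src  (8B, 2-aligned)
8..9  flags  (1B, 1-aligned)
9..10  -- padding (1B)
10..12  magic  (2B, 2-aligned)
12..20  length  (8B, 2-aligned)
20..24  seq  (4B, 2-aligned)
24..48  payload_len  (24B, 2-aligned)
48..56  checksum  (8B, 2-aligned)
sizeof = 56, alignof = 2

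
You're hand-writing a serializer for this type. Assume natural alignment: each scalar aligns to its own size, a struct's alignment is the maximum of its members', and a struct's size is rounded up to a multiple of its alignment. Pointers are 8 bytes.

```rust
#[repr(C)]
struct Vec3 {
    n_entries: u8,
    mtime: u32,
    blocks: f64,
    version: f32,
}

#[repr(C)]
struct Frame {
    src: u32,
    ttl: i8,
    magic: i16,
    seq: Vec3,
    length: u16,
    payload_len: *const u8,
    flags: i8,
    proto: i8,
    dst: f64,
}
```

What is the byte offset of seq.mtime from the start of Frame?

Vec3: n_entries at 0 (size 1, align 1) → ends 1; pad 3 to align 4 for mtime; mtime at 4 (size 4, align 4) → ends 8; blocks at 8 (size 8, align 8) → ends 16; version at 16 (size 4, align 4) → ends 20; tail pad 4 to reach multiple of 8; total 24 bytes, alignment 8
src at 0 (size 4, align 4) → ends 4
ttl at 4 (size 1, align 1) → ends 5
pad 1 to align 2 for magic
magic at 6 (size 2, align 2) → ends 8
seq at 8 (size 24, align 8) → ends 32
within Vec3: mtime at 4
8 + 4 = 12

12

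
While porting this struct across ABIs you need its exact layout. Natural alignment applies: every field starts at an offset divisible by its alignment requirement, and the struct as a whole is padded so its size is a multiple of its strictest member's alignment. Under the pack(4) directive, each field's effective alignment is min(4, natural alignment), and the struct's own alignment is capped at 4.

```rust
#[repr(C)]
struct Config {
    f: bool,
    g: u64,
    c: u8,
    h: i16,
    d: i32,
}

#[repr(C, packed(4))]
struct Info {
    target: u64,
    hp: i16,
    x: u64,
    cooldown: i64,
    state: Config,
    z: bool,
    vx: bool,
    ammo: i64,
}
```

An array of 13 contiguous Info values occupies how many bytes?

832

Config: f at 0 (size 1, align 1) → ends 1; pad 7 to align 8 for g; g at 8 (size 8, align 8) → ends 16; c at 16 (size 1, align 1) → ends 17; pad 1 to align 2 for h; h at 18 (size 2, align 2) → ends 20; d at 20 (size 4, align 4) → ends 24; total 24 bytes, alignment 8
target at 0 (size 8, align 4) → ends 8
hp at 8 (size 2, align 2) → ends 10
pad 2 to align 4 for x
x at 12 (size 8, align 4) → ends 20
cooldown at 20 (size 8, align 4) → ends 28
state at 28 (size 24, align 4) → ends 52
z at 52 (size 1, align 1) → ends 53
vx at 53 (size 1, align 1) → ends 54
pad 2 to align 4 for ammo
ammo at 56 (size 8, align 4) → ends 64
total 64 bytes, alignment 4
array of 13: 13 × 64 = 832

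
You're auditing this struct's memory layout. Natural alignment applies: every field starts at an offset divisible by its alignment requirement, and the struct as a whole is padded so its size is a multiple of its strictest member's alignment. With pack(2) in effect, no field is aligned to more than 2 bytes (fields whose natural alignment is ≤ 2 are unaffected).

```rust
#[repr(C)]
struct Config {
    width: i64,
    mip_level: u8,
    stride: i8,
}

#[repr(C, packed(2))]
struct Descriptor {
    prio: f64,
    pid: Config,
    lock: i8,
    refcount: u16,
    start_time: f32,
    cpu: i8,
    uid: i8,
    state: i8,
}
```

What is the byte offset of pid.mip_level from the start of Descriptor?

Config: @0: width [8B, align 8] → 8; @8: mip_level [1B, align 1] → 9; @9: stride [1B, align 1] → 10; +6 tail pad (align 8); size 16, align 8
@0: prio [8B, align 2] → 8
@8: pid [16B, align 2] → 24
within Config: mip_level at 8
8 + 8 = 16

16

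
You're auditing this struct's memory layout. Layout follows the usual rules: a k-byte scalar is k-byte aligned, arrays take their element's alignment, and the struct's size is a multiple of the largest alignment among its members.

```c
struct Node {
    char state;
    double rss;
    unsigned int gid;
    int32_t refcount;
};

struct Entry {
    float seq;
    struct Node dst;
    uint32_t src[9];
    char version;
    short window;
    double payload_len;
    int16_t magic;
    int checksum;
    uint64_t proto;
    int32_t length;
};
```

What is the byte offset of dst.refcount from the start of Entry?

28

Node: @0: state [1B, align 1] → 1; +7 pad (align 8); @8: rss [8B, align 8] → 16; @16: gid [4B, align 4] → 20; @20: refcount [4B, align 4] → 24; size 24, align 8
@0: seq [4B, align 4] → 4
+4 pad (align 8)
@8: dst [24B, align 8] → 32
within Node: refcount at 20
8 + 20 = 28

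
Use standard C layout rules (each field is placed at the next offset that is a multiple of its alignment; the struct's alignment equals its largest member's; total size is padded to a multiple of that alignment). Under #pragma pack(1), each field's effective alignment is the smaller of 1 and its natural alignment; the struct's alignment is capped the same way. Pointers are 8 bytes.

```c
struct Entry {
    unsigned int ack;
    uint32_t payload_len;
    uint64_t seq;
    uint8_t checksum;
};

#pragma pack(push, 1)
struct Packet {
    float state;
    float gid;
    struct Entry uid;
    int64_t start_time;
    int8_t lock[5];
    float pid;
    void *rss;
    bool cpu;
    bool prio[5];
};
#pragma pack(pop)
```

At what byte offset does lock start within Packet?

40

Entry: @0: ack [4B, align 4] → 4; @4: payload_len [4B, align 4] → 8; @8: seq [8B, align 8] → 16; @16: checksum [1B, align 1] → 17; +7 tail pad (align 8); size 24, align 8
@0: state [4B, align 1] → 4
@4: gid [4B, align 1] → 8
@8: uid [24B, align 1] → 32
@32: start_time [8B, align 1] → 40
@40: lock [5B, align 1] → 45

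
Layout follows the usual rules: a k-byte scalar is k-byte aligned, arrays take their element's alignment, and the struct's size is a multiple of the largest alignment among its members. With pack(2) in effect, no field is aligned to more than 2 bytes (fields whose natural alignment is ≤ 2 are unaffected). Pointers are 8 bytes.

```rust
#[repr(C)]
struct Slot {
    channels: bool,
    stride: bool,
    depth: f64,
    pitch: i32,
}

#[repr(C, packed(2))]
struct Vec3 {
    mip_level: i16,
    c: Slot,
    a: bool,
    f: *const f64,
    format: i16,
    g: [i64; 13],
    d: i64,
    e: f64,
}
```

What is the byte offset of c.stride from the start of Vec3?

Slot: @0: channels [1B, align 1] → 1; @1: stride [1B, align 1] → 2; +6 pad (align 8); @8: depth [8B, align 8] → 16; @16: pitch [4B, align 4] → 20; +4 tail pad (align 8); size 24, align 8
@0: mip_level [2B, align 2] → 2
@2: c [24B, align 2] → 26
within Slot: stride at 1
2 + 1 = 3

3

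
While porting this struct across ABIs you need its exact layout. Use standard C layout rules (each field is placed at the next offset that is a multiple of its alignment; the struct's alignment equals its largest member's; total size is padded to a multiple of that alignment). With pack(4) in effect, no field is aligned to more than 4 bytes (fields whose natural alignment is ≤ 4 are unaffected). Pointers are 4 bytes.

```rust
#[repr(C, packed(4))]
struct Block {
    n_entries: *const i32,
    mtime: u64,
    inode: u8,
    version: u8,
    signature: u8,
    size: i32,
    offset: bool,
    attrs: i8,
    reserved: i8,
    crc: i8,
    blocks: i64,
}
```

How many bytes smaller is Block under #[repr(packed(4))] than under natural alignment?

natural layout:
  @0: n_entries [4B, align 4] → 4
  +4 pad (align 8)
  @8: mtime [8B, align 8] → 16
  @16: inode [1B, align 1] → 17
  @17: version [1B, align 1] → 18
  @18: signature [1B, align 1] → 19
  +1 pad (align 4)
  @20: size [4B, align 4] → 24
  @24: offset [1B, align 1] → 25
  @25: attrs [1B, align 1] → 26
  @26: reserved [1B, align 1] → 27
  @27: crc [1B, align 1] → 28
  +4 pad (align 8)
  @32: blocks [8B, align 8] → 40
  size 40, align 8
packed(4) layout:
  @0: n_entries [4B, align 4] → 4
  @4: mtime [8B, align 4] → 12
  @12: inode [1B, align 1] → 13
  @13: version [1B, align 1] → 14
  @14: signature [1B, align 1] → 15
  +1 pad (align 4)
  @16: size [4B, align 4] → 20
  @20: offset [1B, align 1] → 21
  @21: attrs [1B, align 1] → 22
  @22: reserved [1B, align 1] → 23
  @23: crc [1B, align 1] → 24
  @24: blocks [8B, align 4] → 32
  size 32, align 4
40 − 32 = 8

8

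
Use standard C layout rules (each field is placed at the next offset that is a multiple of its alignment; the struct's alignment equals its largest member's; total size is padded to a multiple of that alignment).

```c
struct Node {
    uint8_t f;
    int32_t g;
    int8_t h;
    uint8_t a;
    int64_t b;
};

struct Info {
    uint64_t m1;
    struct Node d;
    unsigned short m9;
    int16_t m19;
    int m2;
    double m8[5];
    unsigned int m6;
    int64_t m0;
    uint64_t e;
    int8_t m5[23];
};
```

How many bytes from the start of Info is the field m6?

80

Node: f at 0 (size 1, align 1) → ends 1; pad 3 to align 4 for g; g at 4 (size 4, align 4) → ends 8; h at 8 (size 1, align 1) → ends 9; a at 9 (size 1, align 1) → ends 10; pad 6 to align 8 for b; b at 16 (size 8, align 8) → ends 24; total 24 bytes, alignment 8
m1 at 0 (size 8, align 8) → ends 8
d at 8 (size 24, align 8) → ends 32
m9 at 32 (size 2, align 2) → ends 34
m19 at 34 (size 2, align 2) → ends 36
m2 at 36 (size 4, align 4) → ends 40
m8 at 40 (size 40, align 8) → ends 80
m6 at 80 (size 4, align 4) → ends 84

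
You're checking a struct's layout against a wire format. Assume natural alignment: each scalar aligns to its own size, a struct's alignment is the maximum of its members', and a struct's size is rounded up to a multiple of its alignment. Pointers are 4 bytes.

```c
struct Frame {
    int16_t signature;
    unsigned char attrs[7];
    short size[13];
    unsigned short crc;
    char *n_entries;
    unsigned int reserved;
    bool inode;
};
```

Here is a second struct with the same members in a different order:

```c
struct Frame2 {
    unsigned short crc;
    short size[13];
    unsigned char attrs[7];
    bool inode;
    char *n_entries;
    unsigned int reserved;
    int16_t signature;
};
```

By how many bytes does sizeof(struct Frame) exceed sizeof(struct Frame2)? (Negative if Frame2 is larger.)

4

0..2  signature  (2B, 2-aligned)
2..9  attrs  (7B, 1-aligned)
9..10  -- padding (1B)
10..36  size  (26B, 2-aligned)
36..38  crc  (2B, 2-aligned)
38..40  -- padding (2B)
40..44  n_entries  (4B, 4-aligned)
44..48  reserved  (4B, 4-aligned)
48..49  inode  (1B, 1-aligned)
49..52  -- tail padding (3B)
sizeof = 52, alignof = 4
— Frame2 —
0..2  crc  (2B, 2-aligned)
2..28  size  (26B, 2-aligned)
28..35  attrs  (7B, 1-aligned)
35..36  inode  (1B, 1-aligned)
36..40  n_entries  (4B, 4-aligned)
40..44  reserved  (4B, 4-aligned)
44..46  signature  (2B, 2-aligned)
46..48  -- tail padding (2B)
sizeof = 48, alignof = 4
52 − 48 = 4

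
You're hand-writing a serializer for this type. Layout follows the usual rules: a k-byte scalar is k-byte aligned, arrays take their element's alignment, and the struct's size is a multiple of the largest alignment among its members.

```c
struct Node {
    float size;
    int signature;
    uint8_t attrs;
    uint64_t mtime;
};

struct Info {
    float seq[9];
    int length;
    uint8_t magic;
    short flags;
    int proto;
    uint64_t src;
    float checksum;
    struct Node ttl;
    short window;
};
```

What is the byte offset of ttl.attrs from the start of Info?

72

Node: @0: size [4B, align 4] → 4; @4: signature [4B, align 4] → 8; @8: attrs [1B, align 1] → 9; +7 pad (align 8); @16: mtime [8B, align 8] → 24; size 24, align 8
@0: seq [36B, align 4] → 36
@36: length [4B, align 4] → 40
@40: magic [1B, align 1] → 41
+1 pad (align 2)
@42: flags [2B, align 2] → 44
@44: proto [4B, align 4] → 48
@48: src [8B, align 8] → 56
@56: checksum [4B, align 4] → 60
+4 pad (align 8)
@64: ttl [24B, align 8] → 88
within Node: attrs at 8
64 + 8 = 72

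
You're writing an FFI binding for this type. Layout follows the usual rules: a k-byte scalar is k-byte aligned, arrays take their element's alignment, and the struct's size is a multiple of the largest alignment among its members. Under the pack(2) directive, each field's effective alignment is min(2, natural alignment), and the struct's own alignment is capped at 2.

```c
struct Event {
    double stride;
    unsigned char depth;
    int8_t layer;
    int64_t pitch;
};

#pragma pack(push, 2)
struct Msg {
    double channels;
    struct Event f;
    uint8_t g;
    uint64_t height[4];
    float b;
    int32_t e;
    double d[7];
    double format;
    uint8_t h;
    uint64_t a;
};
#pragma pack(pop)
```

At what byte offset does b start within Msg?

Event: 0..8  stride  (8B, 8-aligned); 8..9  depth  (1B, 1-aligned); 9..10  layer  (1B, 1-aligned); 10..16  -- padding (6B); 16..24  pitch  (8B, 8-aligned); sizeof = 24, alignof = 8
0..8  channels  (8B, 2-aligned)
8..32  f  (24B, 2-aligned)
32..33  g  (1B, 1-aligned)
33..34  -- padding (1B)
34..66  height  (32B, 2-aligned)
66..70  b  (4B, 2-aligned)

66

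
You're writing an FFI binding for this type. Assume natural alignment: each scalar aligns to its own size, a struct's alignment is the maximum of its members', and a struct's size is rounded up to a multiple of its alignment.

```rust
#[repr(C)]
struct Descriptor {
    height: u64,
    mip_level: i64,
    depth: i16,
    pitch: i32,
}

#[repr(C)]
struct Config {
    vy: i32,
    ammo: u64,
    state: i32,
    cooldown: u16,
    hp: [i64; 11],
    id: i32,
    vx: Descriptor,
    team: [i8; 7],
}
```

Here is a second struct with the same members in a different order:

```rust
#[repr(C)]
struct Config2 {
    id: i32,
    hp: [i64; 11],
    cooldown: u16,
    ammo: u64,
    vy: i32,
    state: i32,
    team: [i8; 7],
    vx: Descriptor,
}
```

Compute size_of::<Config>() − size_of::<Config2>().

0

Descriptor: @0: height [8B, align 8] → 8; @8: mip_level [8B, align 8] → 16; @16: depth [2B, align 2] → 18; +2 pad (align 4); @20: pitch [4B, align 4] → 24; size 24, align 8
@0: vy [4B, align 4] → 4
+4 pad (align 8)
@8: ammo [8B, align 8] → 16
@16: state [4B, align 4] → 20
@20: cooldown [2B, align 2] → 22
+2 pad (align 8)
@24: hp [88B, align 8] → 112
@112: id [4B, align 4] → 116
+4 pad (align 8)
@120: vx [24B, align 8] → 144
@144: team [7B, align 1] → 151
+1 tail pad (align 8)
size 152, align 8
— Config2 —
@0: id [4B, align 4] → 4
+4 pad (align 8)
@8: hp [88B, align 8] → 96
@96: cooldown [2B, align 2] → 98
+6 pad (align 8)
@104: ammo [8B, align 8] → 112
@112: vy [4B, align 4] → 116
@116: state [4B, align 4] → 120
@120: team [7B, align 1] → 127
+1 pad (align 8)
@128: vx [24B, align 8] → 152
size 152, align 8
152 − 152 = 0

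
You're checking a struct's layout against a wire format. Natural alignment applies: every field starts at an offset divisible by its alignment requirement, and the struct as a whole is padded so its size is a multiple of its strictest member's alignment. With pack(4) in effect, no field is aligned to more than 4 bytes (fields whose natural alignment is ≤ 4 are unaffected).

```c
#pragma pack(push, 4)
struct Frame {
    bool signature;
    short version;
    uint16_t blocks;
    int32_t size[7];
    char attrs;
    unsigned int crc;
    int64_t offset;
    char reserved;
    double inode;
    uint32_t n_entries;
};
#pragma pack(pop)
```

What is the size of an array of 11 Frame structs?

signature at 0 (size 1, align 1) → ends 1
pad 1 to align 2 for version
version at 2 (size 2, align 2) → ends 4
blocks at 4 (size 2, align 2) → ends 6
pad 2 to align 4 for size
size at 8 (size 28, align 4) → ends 36
attrs at 36 (size 1, align 1) → ends 37
pad 3 to align 4 for crc
crc at 40 (size 4, align 4) → ends 44
offset at 44 (size 8, align 4) → ends 52
reserved at 52 (size 1, align 1) → ends 53
pad 3 to align 4 for inode
inode at 56 (size 8, align 4) → ends 64
n_entries at 64 (size 4, align 4) → ends 68
total 68 bytes, alignment 4
array of 11: 11 × 68 = 748

748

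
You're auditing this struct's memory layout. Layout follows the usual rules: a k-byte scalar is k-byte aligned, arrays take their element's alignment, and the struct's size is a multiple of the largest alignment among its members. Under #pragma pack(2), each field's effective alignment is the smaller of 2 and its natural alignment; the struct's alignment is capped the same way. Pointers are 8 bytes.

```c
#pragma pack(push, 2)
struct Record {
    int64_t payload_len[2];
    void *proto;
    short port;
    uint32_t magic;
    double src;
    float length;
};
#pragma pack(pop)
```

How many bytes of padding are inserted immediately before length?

0..16  payload_len  (16B, 2-aligned)
16..24  proto  (8B, 2-aligned)
24..26  port  (2B, 2-aligned)
26..30  magic  (4B, 2-aligned)
30..38  src  (8B, 2-aligned)
38..42  length  (4B, 2-aligned)

0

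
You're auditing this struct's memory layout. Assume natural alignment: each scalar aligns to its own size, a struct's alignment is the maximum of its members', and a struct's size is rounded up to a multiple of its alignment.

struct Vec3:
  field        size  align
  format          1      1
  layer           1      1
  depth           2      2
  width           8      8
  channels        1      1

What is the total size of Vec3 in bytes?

0..1  format  (1B, 1-aligned)
1..2  layer  (1B, 1-aligned)
2..4  depth  (2B, 2-aligned)
4..8  -- padding (4B)
8..16  width  (8B, 8-aligned)
16..17  channels  (1B, 1-aligned)
17..24  -- tail padding (7B)
sizeof = 24, alignof = 8

24 bytes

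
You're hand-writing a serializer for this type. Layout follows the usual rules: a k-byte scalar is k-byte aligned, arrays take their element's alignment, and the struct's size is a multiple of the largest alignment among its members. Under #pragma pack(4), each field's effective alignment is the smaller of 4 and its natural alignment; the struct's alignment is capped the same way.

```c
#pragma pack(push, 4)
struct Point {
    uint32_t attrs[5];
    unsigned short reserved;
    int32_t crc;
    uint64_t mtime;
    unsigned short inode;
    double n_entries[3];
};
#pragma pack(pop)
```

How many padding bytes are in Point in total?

0..20  attrs  (20B, 4-aligned)
20..22  reserved  (2B, 2-aligned)
22..24  -- padding (2B)
24..28  crc  (4B, 4-aligned)
28..36  mtime  (8B, 4-aligned)
36..38  inode  (2B, 2-aligned)
38..40  -- padding (2B)
40..64  n_entries  (24B, 4-aligned)
sizeof = 64, alignof = 4
data bytes 60, size 64 → padding 4

4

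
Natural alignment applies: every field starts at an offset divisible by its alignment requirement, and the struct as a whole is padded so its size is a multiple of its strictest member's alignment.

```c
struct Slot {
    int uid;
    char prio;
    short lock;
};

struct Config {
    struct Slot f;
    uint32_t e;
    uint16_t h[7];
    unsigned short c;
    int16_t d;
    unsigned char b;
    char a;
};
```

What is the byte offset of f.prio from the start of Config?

4

Slot: 0..4  uid  (4B, 4-aligned); 4..5  prio  (1B, 1-aligned); 5..6  -- padding (1B); 6..8  lock  (2B, 2-aligned); sizeof = 8, alignof = 4
0..8  f  (8B, 4-aligned)
within Slot: prio at 4
0 + 4 = 4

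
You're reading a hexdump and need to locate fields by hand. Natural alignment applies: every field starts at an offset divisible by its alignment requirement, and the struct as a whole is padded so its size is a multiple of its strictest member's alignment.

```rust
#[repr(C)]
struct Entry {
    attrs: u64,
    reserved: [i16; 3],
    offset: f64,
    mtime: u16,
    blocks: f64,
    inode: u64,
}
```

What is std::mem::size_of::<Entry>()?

48

0..8  attrs  (8B, 8-aligned)
8..14  reserved  (6B, 2-aligned)
14..16  -- padding (2B)
16..24  offset  (8B, 8-aligned)
24..26  mtime  (2B, 2-aligned)
26..32  -- padding (6B)
32..40  blocks  (8B, 8-aligned)
40..48  inode  (8B, 8-aligned)
sizeof = 48, alignof = 8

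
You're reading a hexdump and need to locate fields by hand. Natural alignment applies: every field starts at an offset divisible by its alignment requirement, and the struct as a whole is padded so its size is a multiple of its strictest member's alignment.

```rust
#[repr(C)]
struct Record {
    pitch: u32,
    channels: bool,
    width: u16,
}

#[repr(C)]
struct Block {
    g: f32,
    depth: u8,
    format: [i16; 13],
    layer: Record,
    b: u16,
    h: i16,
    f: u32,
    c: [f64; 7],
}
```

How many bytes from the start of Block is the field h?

42

Record: pitch at 0 (size 4, align 4) → ends 4; channels at 4 (size 1, align 1) → ends 5; pad 1 to align 2 for width; width at 6 (size 2, align 2) → ends 8; total 8 bytes, alignment 4
g at 0 (size 4, align 4) → ends 4
depth at 4 (size 1, align 1) → ends 5
pad 1 to align 2 for format
format at 6 (size 26, align 2) → ends 32
layer at 32 (size 8, align 4) → ends 40
b at 40 (size 2, align 2) → ends 42
h at 42 (size 2, align 2) → ends 44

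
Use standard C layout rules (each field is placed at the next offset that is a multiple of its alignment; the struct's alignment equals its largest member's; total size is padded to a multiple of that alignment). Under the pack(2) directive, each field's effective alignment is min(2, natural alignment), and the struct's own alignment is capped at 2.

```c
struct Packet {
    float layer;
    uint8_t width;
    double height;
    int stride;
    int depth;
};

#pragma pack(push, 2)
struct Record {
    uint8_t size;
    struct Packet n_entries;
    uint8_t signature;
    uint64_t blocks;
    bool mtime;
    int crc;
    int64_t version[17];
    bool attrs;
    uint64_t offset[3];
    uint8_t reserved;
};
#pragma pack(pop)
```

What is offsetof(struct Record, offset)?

Packet: layer at 0 (size 4, align 4) → ends 4; width at 4 (size 1, align 1) → ends 5; pad 3 to align 8 for height; height at 8 (size 8, align 8) → ends 16; stride at 16 (size 4, align 4) → ends 20; depth at 20 (size 4, align 4) → ends 24; total 24 bytes, alignment 8
size at 0 (size 1, align 1) → ends 1
pad 1 to align 2 for n_entries
n_entries at 2 (size 24, align 2) → ends 26
signature at 26 (size 1, align 1) → ends 27
pad 1 to align 2 for blocks
blocks at 28 (size 8, align 2) → ends 36
mtime at 36 (size 1, align 1) → ends 37
pad 1 to align 2 for crc
crc at 38 (size 4, align 2) → ends 42
version at 42 (size 136, align 2) → ends 178
attrs at 178 (size 1, align 1) → ends 179
pad 1 to align 2 for offset
offset at 180 (size 24, align 2) → ends 204

180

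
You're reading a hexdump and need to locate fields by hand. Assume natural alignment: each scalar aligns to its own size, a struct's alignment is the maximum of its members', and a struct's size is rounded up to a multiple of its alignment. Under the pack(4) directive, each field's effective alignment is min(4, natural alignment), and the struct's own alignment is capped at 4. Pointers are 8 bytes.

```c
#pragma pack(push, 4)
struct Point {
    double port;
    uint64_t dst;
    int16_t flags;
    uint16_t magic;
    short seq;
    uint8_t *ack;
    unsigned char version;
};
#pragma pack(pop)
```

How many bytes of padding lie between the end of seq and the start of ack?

@0: port [8B, align 4] → 8
@8: dst [8B, align 4] → 16
@16: flags [2B, align 2] → 18
@18: magic [2B, align 2] → 20
@20: seq [2B, align 2] → 22
+2 pad (align 4)
@24: ack [8B, align 4] → 32

2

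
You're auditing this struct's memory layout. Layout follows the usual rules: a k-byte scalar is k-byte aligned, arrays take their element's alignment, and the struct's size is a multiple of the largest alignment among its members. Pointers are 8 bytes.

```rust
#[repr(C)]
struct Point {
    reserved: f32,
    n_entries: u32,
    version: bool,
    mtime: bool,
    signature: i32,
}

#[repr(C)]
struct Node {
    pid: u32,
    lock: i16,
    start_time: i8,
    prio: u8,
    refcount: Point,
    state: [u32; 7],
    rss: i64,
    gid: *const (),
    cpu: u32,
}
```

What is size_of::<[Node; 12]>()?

Point: 0..4  reserved  (4B, 4-aligned); 4..8  n_entries  (4B, 4-aligned); 8..9  version  (1B, 1-aligned); 9..10  mtime  (1B, 1-aligned); 10..12  -- padding (2B); 12..16  signature  (4B, 4-aligned); sizeof = 16, alignof = 4
0..4  pid  (4B, 4-aligned)
4..6  lock  (2B, 2-aligned)
6..7  start_time  (1B, 1-aligned)
7..8  prio  (1B, 1-aligned)
8..24  refcount  (16B, 4-aligned)
24..52  state  (28B, 4-aligned)
52..56  -- padding (4B)
56..64  rss  (8B, 8-aligned)
64..72  gid  (8B, 8-aligned)
72..76  cpu  (4B, 4-aligned)
76..80  -- tail padding (4B)
sizeof = 80, alignof = 8
array of 12: 12 × 80 = 960

960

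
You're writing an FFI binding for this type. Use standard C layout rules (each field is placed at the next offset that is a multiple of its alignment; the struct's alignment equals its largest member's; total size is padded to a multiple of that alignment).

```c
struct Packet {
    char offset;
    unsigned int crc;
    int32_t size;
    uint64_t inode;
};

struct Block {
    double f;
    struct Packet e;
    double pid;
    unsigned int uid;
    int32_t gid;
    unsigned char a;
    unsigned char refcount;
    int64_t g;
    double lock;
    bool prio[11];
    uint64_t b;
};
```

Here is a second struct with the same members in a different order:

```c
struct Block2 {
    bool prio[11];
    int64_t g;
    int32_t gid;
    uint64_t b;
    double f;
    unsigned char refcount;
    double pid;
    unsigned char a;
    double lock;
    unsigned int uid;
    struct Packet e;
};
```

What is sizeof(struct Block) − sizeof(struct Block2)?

Packet: @0: offset [1B, align 1] → 1; +3 pad (align 4); @4: crc [4B, align 4] → 8; @8: size [4B, align 4] → 12; +4 pad (align 8); @16: inode [8B, align 8] → 24; size 24, align 8
@0: f [8B, align 8] → 8
@8: e [24B, align 8] → 32
@32: pid [8B, align 8] → 40
@40: uid [4B, align 4] → 44
@44: gid [4B, align 4] → 48
@48: a [1B, align 1] → 49
@49: refcount [1B, align 1] → 50
+6 pad (align 8)
@56: g [8B, align 8] → 64
@64: lock [8B, align 8] → 72
@72: prio [11B, align 1] → 83
+5 pad (align 8)
@88: b [8B, align 8] → 96
size 96, align 8
— Block2 —
@0: prio [11B, align 1] → 11
+5 pad (align 8)
@16: g [8B, align 8] → 24
@24: gid [4B, align 4] → 28
+4 pad (align 8)
@32: b [8B, align 8] → 40
@40: f [8B, align 8] → 48
@48: refcount [1B, align 1] → 49
+7 pad (align 8)
@56: pid [8B, align 8] → 64
@64: a [1B, align 1] → 65
+7 pad (align 8)
@72: lock [8B, align 8] → 80
@80: uid [4B, align 4] → 84
+4 pad (align 8)
@88: e [24B, align 8] → 112
size 112, align 8
96 − 112 = -16

-16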